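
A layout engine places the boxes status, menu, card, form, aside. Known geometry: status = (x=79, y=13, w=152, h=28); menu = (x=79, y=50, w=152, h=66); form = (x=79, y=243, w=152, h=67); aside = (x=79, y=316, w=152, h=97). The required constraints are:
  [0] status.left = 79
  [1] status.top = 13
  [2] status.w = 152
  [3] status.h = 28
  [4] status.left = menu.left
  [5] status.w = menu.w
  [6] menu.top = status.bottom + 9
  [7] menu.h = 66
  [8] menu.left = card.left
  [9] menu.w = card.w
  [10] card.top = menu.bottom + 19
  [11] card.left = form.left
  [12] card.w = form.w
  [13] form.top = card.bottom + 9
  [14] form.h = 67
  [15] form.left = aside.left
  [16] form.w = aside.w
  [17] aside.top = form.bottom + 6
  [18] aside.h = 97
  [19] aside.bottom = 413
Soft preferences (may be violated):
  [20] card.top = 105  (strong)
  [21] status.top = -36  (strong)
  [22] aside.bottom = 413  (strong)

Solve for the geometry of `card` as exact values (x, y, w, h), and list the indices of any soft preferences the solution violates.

1. card.x = 79  [menu.left = card.left]
2. card.w = 152  [menu.w = card.w]
3. card.y = 135  [card.top = menu.bottom + 19]
4. card.h = 99  [form.top = card.bottom + 9]

card = (x=79, y=135, w=152, h=99)
violated soft preferences: 20, 21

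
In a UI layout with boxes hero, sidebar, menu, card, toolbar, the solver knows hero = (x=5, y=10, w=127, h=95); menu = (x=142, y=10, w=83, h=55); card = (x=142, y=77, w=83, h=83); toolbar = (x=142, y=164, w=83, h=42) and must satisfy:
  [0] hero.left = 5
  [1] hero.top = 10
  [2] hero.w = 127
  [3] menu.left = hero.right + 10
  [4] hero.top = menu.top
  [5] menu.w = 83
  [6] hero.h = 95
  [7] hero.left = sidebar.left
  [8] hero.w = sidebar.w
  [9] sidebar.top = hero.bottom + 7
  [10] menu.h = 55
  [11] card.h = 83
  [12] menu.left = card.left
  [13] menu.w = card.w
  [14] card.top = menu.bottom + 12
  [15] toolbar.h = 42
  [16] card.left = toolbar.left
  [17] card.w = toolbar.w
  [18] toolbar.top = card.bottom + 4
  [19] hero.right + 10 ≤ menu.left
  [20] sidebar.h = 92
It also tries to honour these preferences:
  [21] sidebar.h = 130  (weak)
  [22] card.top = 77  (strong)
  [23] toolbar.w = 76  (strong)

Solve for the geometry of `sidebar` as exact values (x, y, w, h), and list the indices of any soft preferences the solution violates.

sidebar = (x=5, y=112, w=127, h=92)
violated soft preferences: 21, 23

1. sidebar.x = 5  [hero.left = sidebar.left]
2. sidebar.w = 127  [hero.w = sidebar.w]
3. sidebar.y = 112  [sidebar.top = hero.bottom + 7]
4. sidebar.h = 92  [sidebar.h = 92]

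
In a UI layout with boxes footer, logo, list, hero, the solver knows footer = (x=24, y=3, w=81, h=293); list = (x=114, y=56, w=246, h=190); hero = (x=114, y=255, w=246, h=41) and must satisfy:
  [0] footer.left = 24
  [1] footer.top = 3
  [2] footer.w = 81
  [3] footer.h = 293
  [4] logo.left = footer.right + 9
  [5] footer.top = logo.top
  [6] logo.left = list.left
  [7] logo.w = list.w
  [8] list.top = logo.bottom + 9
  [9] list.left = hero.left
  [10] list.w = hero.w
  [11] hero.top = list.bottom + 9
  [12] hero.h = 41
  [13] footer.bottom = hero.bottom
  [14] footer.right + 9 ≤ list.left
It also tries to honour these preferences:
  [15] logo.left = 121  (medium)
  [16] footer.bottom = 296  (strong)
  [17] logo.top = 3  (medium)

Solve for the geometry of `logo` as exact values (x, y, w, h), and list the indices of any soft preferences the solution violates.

logo = (x=114, y=3, w=246, h=44)
violated soft preferences: 15

1. logo.x = 114  [logo.left = footer.right + 9]
2. logo.y = 3  [footer.top = logo.top]
3. logo.w = 246  [logo.w = list.w]
4. logo.h = 44  [list.top = logo.bottom + 9]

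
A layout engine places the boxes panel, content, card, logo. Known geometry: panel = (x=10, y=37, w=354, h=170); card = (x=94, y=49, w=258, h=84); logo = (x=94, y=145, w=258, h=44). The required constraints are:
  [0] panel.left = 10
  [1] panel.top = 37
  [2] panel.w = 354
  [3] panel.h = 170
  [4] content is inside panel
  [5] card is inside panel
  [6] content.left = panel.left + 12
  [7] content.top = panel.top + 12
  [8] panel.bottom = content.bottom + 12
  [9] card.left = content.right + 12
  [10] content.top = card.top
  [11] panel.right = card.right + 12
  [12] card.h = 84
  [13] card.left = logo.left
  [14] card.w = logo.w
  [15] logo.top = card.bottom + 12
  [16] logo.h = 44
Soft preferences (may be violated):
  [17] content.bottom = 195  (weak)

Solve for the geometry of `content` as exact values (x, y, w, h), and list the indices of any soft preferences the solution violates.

content = (x=22, y=49, w=60, h=146)
violated soft preferences: none

1. content.x = 22  [content.left = panel.left + 12]
2. content.y = 49  [content.top = panel.top + 12]
3. content.h = 146  [panel.bottom = content.bottom + 12]
4. content.w = 60  [card.left = content.right + 12]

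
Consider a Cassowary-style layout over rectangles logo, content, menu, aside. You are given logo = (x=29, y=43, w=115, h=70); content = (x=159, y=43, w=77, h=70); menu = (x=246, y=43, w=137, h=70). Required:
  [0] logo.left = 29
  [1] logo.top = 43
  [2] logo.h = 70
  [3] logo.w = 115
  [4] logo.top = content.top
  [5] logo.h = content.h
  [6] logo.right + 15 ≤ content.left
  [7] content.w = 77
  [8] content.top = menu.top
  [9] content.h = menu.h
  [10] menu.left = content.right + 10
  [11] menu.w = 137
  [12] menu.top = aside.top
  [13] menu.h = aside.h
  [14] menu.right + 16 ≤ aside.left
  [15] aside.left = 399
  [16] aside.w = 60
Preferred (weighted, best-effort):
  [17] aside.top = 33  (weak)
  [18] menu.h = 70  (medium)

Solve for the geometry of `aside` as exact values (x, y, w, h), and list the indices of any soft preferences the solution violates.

1. aside.y = 43  [menu.top = aside.top]
2. aside.h = 70  [menu.h = aside.h]
3. aside.x = 399  [aside.left = 399]
4. aside.w = 60  [aside.w = 60]

aside = (x=399, y=43, w=60, h=70)
violated soft preferences: 17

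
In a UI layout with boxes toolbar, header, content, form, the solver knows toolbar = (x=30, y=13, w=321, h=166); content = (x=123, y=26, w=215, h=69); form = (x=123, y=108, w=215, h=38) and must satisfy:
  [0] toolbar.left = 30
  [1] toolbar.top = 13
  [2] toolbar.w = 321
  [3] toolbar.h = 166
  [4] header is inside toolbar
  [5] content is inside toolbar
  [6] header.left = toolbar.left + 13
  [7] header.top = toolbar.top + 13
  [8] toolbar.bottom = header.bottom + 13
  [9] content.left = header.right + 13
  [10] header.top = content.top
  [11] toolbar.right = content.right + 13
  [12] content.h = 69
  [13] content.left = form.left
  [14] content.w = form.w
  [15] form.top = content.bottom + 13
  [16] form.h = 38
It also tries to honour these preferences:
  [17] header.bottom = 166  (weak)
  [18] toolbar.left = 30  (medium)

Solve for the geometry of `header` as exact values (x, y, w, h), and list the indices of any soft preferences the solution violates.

header = (x=43, y=26, w=67, h=140)
violated soft preferences: none

1. header.x = 43  [header.left = toolbar.left + 13]
2. header.y = 26  [header.top = toolbar.top + 13]
3. header.h = 140  [toolbar.bottom = header.bottom + 13]
4. header.w = 67  [content.left = header.right + 13]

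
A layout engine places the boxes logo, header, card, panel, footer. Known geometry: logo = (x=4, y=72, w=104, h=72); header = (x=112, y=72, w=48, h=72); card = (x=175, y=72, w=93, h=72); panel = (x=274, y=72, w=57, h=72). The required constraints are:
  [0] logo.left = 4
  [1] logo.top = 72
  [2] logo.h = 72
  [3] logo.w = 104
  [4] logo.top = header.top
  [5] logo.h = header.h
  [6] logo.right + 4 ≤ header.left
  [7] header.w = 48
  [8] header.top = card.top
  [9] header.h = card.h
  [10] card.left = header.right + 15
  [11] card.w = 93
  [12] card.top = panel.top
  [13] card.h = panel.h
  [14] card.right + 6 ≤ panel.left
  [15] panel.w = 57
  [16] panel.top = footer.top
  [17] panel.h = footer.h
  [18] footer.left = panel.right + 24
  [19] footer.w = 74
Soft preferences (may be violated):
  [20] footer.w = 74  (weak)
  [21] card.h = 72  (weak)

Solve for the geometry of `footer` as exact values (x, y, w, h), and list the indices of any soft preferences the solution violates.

footer = (x=355, y=72, w=74, h=72)
violated soft preferences: none

1. footer.y = 72  [panel.top = footer.top]
2. footer.h = 72  [panel.h = footer.h]
3. footer.x = 355  [footer.left = panel.right + 24]
4. footer.w = 74  [footer.w = 74]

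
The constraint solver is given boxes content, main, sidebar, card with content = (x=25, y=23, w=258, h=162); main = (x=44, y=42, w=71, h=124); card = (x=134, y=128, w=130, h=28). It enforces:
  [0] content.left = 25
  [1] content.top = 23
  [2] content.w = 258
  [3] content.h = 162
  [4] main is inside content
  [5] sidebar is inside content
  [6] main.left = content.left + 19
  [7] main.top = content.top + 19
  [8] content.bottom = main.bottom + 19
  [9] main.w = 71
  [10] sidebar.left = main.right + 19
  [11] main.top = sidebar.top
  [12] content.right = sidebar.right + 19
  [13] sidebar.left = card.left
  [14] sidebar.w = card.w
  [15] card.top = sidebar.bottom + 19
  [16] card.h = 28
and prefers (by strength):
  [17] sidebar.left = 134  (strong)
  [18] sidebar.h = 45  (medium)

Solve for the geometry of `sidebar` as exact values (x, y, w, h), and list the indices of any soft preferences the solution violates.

sidebar = (x=134, y=42, w=130, h=67)
violated soft preferences: 18

1. sidebar.x = 134  [sidebar.left = main.right + 19]
2. sidebar.y = 42  [main.top = sidebar.top]
3. sidebar.w = 130  [content.right = sidebar.right + 19]
4. sidebar.h = 67  [card.top = sidebar.bottom + 19]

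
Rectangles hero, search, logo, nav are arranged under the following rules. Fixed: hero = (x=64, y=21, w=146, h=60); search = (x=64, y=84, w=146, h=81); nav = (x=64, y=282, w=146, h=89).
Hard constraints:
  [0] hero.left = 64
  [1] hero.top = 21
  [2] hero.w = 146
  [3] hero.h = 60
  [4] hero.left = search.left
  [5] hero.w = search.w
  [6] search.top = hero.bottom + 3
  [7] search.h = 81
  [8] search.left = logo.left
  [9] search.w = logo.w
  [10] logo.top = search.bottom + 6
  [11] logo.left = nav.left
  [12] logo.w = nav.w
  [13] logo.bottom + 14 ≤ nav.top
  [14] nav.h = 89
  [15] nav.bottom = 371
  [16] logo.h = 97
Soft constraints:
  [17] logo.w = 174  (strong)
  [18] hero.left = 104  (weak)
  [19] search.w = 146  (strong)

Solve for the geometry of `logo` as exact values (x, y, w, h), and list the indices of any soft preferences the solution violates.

1. logo.x = 64  [search.left = logo.left]
2. logo.w = 146  [search.w = logo.w]
3. logo.y = 171  [logo.top = search.bottom + 6]
4. logo.h = 97  [logo.h = 97]

logo = (x=64, y=171, w=146, h=97)
violated soft preferences: 17, 18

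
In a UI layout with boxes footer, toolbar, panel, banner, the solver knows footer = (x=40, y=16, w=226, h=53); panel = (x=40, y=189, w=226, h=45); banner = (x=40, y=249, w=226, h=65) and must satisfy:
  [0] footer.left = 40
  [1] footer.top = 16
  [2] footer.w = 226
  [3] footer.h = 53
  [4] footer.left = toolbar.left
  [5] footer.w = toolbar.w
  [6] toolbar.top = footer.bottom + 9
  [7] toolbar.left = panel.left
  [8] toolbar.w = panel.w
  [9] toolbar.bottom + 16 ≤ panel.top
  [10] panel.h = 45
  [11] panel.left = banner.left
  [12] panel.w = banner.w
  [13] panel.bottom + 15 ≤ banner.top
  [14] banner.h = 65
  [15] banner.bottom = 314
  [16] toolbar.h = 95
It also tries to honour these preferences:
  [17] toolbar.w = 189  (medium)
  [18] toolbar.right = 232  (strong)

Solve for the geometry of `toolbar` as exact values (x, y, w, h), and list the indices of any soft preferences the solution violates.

1. toolbar.x = 40  [footer.left = toolbar.left]
2. toolbar.w = 226  [footer.w = toolbar.w]
3. toolbar.y = 78  [toolbar.top = footer.bottom + 9]
4. toolbar.h = 95  [toolbar.h = 95]

toolbar = (x=40, y=78, w=226, h=95)
violated soft preferences: 17, 18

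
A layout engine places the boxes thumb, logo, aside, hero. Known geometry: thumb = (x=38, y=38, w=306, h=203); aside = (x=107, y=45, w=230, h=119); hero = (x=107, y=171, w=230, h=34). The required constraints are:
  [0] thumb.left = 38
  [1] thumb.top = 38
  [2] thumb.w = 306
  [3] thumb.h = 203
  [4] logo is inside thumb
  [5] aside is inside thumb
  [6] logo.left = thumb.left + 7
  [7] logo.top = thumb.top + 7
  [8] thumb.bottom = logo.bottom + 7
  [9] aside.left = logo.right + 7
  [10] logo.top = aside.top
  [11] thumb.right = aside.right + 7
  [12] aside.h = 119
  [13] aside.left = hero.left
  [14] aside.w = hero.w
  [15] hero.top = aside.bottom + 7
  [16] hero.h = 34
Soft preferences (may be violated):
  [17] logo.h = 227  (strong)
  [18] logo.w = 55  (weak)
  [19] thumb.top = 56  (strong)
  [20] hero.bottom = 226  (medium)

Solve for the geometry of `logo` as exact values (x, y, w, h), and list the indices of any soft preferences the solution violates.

logo = (x=45, y=45, w=55, h=189)
violated soft preferences: 17, 19, 20

1. logo.x = 45  [logo.left = thumb.left + 7]
2. logo.y = 45  [logo.top = thumb.top + 7]
3. logo.h = 189  [thumb.bottom = logo.bottom + 7]
4. logo.w = 55  [aside.left = logo.right + 7]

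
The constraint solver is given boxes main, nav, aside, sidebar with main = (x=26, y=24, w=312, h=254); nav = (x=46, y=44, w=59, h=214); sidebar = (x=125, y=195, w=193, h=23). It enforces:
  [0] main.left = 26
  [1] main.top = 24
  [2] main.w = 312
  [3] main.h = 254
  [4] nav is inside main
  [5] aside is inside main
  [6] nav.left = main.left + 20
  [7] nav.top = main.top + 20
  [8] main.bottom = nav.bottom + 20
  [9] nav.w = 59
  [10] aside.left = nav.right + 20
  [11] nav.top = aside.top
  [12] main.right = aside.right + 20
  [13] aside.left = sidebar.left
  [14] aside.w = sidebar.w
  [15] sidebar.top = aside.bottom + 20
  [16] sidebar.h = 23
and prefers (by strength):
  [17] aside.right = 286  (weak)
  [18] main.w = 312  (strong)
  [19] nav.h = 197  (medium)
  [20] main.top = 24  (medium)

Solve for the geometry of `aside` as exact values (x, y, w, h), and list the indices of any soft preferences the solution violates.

1. aside.x = 125  [aside.left = nav.right + 20]
2. aside.y = 44  [nav.top = aside.top]
3. aside.w = 193  [main.right = aside.right + 20]
4. aside.h = 131  [sidebar.top = aside.bottom + 20]

aside = (x=125, y=44, w=193, h=131)
violated soft preferences: 17, 19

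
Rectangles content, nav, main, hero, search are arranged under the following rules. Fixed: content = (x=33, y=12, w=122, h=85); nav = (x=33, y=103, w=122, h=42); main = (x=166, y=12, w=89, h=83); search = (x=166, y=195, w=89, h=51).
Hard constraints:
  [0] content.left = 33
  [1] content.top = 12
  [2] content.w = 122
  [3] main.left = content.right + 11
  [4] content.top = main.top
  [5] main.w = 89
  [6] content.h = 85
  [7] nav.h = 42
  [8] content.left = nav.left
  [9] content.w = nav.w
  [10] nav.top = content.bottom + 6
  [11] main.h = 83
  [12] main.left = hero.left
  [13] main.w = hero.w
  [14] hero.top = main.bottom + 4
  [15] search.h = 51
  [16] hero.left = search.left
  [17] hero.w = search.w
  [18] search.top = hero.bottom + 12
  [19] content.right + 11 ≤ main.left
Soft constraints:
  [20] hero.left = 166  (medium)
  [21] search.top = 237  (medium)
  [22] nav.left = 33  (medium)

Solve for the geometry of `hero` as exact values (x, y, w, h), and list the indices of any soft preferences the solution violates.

hero = (x=166, y=99, w=89, h=84)
violated soft preferences: 21

1. hero.x = 166  [main.left = hero.left]
2. hero.w = 89  [main.w = hero.w]
3. hero.y = 99  [hero.top = main.bottom + 4]
4. hero.h = 84  [search.top = hero.bottom + 12]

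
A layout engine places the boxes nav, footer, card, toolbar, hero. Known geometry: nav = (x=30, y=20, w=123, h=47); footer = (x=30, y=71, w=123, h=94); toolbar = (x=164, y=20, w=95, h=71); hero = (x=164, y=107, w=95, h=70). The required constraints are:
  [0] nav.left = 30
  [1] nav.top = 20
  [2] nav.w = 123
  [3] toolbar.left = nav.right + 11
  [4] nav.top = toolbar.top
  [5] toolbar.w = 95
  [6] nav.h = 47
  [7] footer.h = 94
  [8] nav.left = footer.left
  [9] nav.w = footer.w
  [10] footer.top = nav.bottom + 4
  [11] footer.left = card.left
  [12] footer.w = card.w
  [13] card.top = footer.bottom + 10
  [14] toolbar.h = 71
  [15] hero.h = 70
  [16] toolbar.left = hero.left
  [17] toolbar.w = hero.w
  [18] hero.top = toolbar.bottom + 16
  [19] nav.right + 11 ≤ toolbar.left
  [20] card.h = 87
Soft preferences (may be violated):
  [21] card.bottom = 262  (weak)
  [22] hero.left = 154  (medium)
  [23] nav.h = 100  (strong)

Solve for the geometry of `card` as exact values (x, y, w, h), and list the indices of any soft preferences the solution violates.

1. card.x = 30  [footer.left = card.left]
2. card.w = 123  [footer.w = card.w]
3. card.y = 175  [card.top = footer.bottom + 10]
4. card.h = 87  [card.h = 87]

card = (x=30, y=175, w=123, h=87)
violated soft preferences: 22, 23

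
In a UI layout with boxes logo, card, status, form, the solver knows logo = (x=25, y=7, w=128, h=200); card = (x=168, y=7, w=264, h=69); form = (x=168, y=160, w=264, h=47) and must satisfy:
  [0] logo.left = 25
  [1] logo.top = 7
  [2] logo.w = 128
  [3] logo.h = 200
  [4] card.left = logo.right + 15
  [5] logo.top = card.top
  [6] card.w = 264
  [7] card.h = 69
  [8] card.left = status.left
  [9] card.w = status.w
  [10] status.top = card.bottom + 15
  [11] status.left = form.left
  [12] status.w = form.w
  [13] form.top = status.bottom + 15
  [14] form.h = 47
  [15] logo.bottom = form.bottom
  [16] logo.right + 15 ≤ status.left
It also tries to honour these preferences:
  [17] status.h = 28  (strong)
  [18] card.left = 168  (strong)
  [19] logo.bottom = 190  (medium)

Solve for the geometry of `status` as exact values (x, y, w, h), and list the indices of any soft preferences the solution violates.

status = (x=168, y=91, w=264, h=54)
violated soft preferences: 17, 19

1. status.x = 168  [card.left = status.left]
2. status.w = 264  [card.w = status.w]
3. status.y = 91  [status.top = card.bottom + 15]
4. status.h = 54  [form.top = status.bottom + 15]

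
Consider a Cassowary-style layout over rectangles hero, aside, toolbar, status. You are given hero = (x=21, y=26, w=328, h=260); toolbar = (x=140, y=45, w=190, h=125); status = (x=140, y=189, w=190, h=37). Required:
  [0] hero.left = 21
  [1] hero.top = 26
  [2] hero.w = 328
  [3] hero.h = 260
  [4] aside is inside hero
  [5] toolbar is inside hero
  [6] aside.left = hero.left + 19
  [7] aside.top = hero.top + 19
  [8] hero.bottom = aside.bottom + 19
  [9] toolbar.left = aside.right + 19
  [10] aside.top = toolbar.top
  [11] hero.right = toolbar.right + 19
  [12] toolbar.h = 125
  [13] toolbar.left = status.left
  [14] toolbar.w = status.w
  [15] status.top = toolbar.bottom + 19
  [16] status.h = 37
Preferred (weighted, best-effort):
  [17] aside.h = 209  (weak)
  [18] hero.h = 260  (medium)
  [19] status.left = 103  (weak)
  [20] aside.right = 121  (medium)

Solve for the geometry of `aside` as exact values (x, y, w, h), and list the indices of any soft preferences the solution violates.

aside = (x=40, y=45, w=81, h=222)
violated soft preferences: 17, 19

1. aside.x = 40  [aside.left = hero.left + 19]
2. aside.y = 45  [aside.top = hero.top + 19]
3. aside.h = 222  [hero.bottom = aside.bottom + 19]
4. aside.w = 81  [toolbar.left = aside.right + 19]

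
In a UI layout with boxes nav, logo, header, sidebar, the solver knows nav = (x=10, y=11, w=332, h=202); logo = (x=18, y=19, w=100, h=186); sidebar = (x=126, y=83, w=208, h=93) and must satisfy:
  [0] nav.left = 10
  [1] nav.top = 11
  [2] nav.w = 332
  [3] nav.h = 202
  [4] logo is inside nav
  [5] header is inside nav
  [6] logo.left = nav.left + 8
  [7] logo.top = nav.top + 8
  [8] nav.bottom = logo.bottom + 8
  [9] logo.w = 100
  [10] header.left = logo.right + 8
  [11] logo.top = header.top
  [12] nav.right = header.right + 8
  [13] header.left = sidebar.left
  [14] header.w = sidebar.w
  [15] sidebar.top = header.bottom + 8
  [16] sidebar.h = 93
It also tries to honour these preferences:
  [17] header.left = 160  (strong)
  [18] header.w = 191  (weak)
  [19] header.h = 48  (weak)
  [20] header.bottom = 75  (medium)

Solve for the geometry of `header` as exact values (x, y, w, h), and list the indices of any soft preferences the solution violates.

header = (x=126, y=19, w=208, h=56)
violated soft preferences: 17, 18, 19

1. header.x = 126  [header.left = logo.right + 8]
2. header.y = 19  [logo.top = header.top]
3. header.w = 208  [nav.right = header.right + 8]
4. header.h = 56  [sidebar.top = header.bottom + 8]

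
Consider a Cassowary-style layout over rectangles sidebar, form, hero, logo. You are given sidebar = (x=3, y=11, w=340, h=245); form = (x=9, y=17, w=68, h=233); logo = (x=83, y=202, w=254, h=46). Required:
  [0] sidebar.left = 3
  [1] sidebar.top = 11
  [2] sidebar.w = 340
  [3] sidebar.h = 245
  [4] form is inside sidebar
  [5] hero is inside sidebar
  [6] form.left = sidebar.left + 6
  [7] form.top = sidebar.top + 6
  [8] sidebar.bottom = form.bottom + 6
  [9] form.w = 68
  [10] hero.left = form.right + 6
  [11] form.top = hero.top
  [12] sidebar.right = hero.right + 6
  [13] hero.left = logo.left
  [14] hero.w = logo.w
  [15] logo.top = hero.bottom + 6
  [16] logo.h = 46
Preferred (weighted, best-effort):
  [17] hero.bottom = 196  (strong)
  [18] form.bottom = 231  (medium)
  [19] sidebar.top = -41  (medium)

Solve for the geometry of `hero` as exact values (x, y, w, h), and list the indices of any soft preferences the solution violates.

1. hero.x = 83  [hero.left = form.right + 6]
2. hero.y = 17  [form.top = hero.top]
3. hero.w = 254  [sidebar.right = hero.right + 6]
4. hero.h = 179  [logo.top = hero.bottom + 6]

hero = (x=83, y=17, w=254, h=179)
violated soft preferences: 18, 19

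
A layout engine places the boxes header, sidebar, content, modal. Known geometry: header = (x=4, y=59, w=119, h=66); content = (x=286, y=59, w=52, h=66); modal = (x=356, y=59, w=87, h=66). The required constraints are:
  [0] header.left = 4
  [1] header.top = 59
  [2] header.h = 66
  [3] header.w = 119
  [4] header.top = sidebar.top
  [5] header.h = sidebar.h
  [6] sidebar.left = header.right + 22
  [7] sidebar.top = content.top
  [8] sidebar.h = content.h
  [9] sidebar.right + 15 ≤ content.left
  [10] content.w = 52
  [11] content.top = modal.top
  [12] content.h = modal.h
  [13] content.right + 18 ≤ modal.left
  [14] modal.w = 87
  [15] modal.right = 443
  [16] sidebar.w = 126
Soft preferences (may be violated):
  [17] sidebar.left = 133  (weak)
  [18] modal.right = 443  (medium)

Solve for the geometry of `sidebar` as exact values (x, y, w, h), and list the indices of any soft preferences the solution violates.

1. sidebar.y = 59  [header.top = sidebar.top]
2. sidebar.h = 66  [header.h = sidebar.h]
3. sidebar.x = 145  [sidebar.left = header.right + 22]
4. sidebar.w = 126  [sidebar.w = 126]

sidebar = (x=145, y=59, w=126, h=66)
violated soft preferences: 17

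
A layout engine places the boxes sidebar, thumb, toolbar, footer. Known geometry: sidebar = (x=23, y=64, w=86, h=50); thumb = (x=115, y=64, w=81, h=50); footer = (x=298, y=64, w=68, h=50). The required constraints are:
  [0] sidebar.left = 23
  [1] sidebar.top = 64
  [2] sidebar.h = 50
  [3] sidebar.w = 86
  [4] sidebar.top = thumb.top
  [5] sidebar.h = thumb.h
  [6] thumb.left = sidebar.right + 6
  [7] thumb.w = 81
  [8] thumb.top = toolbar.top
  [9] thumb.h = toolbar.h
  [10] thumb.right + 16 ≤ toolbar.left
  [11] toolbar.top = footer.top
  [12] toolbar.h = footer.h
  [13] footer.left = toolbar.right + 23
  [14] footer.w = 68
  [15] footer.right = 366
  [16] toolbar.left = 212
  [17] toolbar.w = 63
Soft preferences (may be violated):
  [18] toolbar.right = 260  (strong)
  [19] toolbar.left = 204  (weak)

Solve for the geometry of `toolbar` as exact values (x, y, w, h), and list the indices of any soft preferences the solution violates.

toolbar = (x=212, y=64, w=63, h=50)
violated soft preferences: 18, 19

1. toolbar.y = 64  [thumb.top = toolbar.top]
2. toolbar.h = 50  [thumb.h = toolbar.h]
3. toolbar.x = 212  [toolbar.left = 212]
4. toolbar.w = 63  [toolbar.w = 63]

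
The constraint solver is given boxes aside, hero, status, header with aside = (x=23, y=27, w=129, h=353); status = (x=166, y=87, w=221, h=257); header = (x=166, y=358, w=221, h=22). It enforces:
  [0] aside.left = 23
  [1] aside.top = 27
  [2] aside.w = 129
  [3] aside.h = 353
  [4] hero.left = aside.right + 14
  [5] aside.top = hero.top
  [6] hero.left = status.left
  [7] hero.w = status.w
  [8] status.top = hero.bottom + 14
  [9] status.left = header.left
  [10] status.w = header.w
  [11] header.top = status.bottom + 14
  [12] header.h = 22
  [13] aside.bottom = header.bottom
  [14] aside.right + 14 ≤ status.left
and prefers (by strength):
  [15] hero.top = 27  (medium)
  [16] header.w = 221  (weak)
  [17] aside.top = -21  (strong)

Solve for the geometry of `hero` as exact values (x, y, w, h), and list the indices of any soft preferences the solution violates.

1. hero.x = 166  [hero.left = aside.right + 14]
2. hero.y = 27  [aside.top = hero.top]
3. hero.w = 221  [hero.w = status.w]
4. hero.h = 46  [status.top = hero.bottom + 14]

hero = (x=166, y=27, w=221, h=46)
violated soft preferences: 17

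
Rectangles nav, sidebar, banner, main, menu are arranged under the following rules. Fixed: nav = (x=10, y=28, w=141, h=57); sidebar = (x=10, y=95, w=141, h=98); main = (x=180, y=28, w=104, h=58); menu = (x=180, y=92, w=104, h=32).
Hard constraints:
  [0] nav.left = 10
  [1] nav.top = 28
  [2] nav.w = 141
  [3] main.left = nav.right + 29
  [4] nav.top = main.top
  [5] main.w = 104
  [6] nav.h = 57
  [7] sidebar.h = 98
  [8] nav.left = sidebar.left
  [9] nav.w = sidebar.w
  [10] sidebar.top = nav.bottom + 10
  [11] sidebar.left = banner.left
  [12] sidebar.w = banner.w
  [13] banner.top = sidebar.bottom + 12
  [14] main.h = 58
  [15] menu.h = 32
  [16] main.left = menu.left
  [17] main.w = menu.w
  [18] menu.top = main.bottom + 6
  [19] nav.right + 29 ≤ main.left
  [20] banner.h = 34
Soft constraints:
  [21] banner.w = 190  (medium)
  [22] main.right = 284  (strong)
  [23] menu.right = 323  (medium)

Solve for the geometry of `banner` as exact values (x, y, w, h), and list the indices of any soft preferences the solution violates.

1. banner.x = 10  [sidebar.left = banner.left]
2. banner.w = 141  [sidebar.w = banner.w]
3. banner.y = 205  [banner.top = sidebar.bottom + 12]
4. banner.h = 34  [banner.h = 34]

banner = (x=10, y=205, w=141, h=34)
violated soft preferences: 21, 23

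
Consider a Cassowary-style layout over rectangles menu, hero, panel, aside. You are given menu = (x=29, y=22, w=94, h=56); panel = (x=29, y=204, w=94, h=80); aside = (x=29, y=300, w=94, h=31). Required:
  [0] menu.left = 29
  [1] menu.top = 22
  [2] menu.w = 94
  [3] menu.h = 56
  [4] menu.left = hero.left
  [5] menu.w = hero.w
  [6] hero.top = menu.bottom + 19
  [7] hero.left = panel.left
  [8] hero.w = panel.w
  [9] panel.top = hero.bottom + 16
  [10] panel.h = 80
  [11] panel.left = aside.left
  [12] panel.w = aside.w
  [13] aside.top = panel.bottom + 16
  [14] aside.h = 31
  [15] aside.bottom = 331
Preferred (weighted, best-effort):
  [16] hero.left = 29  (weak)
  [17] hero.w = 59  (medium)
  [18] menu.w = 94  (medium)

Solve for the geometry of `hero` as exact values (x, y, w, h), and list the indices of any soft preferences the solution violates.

1. hero.x = 29  [menu.left = hero.left]
2. hero.w = 94  [menu.w = hero.w]
3. hero.y = 97  [hero.top = menu.bottom + 19]
4. hero.h = 91  [panel.top = hero.bottom + 16]

hero = (x=29, y=97, w=94, h=91)
violated soft preferences: 17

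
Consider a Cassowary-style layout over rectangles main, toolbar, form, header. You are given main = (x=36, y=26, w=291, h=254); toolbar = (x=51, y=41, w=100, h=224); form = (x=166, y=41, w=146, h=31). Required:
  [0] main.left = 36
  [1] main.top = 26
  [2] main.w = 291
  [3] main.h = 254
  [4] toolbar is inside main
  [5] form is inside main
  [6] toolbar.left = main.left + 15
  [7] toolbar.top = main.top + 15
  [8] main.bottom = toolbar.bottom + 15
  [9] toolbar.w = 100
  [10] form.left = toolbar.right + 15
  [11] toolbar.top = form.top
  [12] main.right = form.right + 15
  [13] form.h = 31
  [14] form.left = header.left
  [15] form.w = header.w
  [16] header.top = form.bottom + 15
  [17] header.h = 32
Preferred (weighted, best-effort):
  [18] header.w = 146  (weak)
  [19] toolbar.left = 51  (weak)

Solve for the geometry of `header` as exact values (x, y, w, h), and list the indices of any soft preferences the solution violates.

header = (x=166, y=87, w=146, h=32)
violated soft preferences: none

1. header.x = 166  [form.left = header.left]
2. header.w = 146  [form.w = header.w]
3. header.y = 87  [header.top = form.bottom + 15]
4. header.h = 32  [header.h = 32]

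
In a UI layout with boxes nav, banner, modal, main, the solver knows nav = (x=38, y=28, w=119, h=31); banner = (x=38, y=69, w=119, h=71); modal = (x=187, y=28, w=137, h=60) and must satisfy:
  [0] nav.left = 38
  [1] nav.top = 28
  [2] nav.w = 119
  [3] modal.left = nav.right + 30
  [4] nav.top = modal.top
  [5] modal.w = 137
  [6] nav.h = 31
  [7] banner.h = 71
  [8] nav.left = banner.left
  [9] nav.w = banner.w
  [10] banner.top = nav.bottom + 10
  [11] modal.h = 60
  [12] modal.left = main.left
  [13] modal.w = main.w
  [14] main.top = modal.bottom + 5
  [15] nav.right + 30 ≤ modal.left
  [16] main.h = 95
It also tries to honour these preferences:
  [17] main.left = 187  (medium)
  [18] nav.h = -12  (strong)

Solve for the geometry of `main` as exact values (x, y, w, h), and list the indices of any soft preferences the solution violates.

1. main.x = 187  [modal.left = main.left]
2. main.w = 137  [modal.w = main.w]
3. main.y = 93  [main.top = modal.bottom + 5]
4. main.h = 95  [main.h = 95]

main = (x=187, y=93, w=137, h=95)
violated soft preferences: 18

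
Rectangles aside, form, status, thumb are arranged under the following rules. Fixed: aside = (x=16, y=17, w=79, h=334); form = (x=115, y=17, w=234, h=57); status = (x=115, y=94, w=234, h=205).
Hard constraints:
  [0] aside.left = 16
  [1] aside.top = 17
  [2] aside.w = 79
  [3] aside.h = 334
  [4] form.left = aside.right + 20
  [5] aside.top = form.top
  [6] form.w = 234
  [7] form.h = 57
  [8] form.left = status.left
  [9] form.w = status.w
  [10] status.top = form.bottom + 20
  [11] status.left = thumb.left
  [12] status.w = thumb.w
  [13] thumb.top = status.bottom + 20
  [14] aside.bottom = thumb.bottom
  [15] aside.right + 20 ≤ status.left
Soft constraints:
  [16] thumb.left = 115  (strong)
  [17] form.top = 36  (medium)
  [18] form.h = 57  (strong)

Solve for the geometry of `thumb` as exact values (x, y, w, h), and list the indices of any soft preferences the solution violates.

thumb = (x=115, y=319, w=234, h=32)
violated soft preferences: 17

1. thumb.x = 115  [status.left = thumb.left]
2. thumb.w = 234  [status.w = thumb.w]
3. thumb.y = 319  [thumb.top = status.bottom + 20]
4. thumb.h = 32  [aside.bottom = thumb.bottom]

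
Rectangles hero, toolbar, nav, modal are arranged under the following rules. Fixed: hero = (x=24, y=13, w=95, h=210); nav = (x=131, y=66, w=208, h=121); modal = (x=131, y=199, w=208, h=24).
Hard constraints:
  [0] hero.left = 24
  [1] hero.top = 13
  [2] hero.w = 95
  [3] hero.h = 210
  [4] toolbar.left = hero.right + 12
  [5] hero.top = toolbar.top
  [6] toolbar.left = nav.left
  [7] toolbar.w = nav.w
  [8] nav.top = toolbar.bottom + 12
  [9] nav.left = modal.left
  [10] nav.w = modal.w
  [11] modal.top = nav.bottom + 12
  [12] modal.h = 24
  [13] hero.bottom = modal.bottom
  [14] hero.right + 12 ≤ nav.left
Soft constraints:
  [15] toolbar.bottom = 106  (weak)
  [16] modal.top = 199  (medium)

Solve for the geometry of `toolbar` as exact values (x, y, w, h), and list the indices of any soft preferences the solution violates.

1. toolbar.x = 131  [toolbar.left = hero.right + 12]
2. toolbar.y = 13  [hero.top = toolbar.top]
3. toolbar.w = 208  [toolbar.w = nav.w]
4. toolbar.h = 41  [nav.top = toolbar.bottom + 12]

toolbar = (x=131, y=13, w=208, h=41)
violated soft preferences: 15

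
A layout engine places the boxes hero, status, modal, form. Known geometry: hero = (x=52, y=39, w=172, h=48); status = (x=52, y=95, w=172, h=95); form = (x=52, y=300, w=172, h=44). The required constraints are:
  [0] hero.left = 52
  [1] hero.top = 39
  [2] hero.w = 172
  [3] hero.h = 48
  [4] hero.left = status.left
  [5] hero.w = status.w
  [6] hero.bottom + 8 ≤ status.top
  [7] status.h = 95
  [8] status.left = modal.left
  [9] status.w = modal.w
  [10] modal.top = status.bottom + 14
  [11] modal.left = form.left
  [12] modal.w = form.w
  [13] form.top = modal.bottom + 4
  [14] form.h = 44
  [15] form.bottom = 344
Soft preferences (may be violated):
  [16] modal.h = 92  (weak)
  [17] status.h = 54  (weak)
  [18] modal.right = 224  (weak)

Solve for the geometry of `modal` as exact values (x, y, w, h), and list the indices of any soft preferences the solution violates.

1. modal.x = 52  [status.left = modal.left]
2. modal.w = 172  [status.w = modal.w]
3. modal.y = 204  [modal.top = status.bottom + 14]
4. modal.h = 92  [form.top = modal.bottom + 4]

modal = (x=52, y=204, w=172, h=92)
violated soft preferences: 17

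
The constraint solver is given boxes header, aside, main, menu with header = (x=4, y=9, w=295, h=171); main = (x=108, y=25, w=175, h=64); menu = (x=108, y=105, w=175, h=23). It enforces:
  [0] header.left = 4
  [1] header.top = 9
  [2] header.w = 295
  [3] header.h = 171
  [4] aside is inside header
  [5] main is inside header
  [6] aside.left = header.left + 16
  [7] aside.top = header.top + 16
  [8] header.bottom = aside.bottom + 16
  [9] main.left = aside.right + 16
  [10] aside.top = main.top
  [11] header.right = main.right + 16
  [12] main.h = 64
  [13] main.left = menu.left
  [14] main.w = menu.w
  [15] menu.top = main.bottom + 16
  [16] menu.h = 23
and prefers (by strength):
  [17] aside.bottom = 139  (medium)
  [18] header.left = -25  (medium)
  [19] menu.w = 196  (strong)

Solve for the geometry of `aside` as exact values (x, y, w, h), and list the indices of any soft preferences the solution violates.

aside = (x=20, y=25, w=72, h=139)
violated soft preferences: 17, 18, 19

1. aside.x = 20  [aside.left = header.left + 16]
2. aside.y = 25  [aside.top = header.top + 16]
3. aside.h = 139  [header.bottom = aside.bottom + 16]
4. aside.w = 72  [main.left = aside.right + 16]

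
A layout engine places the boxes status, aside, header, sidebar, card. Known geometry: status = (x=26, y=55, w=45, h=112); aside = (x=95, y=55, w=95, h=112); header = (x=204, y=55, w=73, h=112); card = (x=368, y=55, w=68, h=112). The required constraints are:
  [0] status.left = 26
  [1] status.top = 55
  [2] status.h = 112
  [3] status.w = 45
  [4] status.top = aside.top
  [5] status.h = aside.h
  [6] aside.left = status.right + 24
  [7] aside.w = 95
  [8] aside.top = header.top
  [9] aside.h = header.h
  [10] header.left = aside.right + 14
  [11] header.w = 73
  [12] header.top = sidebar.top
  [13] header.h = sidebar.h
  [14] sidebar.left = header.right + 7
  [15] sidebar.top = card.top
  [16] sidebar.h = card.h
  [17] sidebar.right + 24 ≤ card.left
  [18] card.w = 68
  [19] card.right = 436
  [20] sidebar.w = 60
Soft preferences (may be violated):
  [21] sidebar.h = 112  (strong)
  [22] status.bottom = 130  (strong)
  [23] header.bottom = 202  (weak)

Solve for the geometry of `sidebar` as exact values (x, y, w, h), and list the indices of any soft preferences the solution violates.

1. sidebar.y = 55  [header.top = sidebar.top]
2. sidebar.h = 112  [header.h = sidebar.h]
3. sidebar.x = 284  [sidebar.left = header.right + 7]
4. sidebar.w = 60  [sidebar.w = 60]

sidebar = (x=284, y=55, w=60, h=112)
violated soft preferences: 22, 23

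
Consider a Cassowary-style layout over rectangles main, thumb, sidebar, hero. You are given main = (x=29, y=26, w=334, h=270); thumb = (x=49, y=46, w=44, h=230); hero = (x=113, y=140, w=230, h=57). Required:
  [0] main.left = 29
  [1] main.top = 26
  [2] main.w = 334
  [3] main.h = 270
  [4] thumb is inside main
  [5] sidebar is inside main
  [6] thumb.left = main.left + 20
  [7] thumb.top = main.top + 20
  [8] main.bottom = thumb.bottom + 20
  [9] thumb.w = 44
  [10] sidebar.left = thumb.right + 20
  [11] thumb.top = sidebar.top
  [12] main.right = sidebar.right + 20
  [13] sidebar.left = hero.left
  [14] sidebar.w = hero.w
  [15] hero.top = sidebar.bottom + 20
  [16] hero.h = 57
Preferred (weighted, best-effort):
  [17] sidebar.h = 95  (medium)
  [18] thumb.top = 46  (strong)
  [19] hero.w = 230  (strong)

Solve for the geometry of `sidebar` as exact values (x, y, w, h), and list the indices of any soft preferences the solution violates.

sidebar = (x=113, y=46, w=230, h=74)
violated soft preferences: 17

1. sidebar.x = 113  [sidebar.left = thumb.right + 20]
2. sidebar.y = 46  [thumb.top = sidebar.top]
3. sidebar.w = 230  [main.right = sidebar.right + 20]
4. sidebar.h = 74  [hero.top = sidebar.bottom + 20]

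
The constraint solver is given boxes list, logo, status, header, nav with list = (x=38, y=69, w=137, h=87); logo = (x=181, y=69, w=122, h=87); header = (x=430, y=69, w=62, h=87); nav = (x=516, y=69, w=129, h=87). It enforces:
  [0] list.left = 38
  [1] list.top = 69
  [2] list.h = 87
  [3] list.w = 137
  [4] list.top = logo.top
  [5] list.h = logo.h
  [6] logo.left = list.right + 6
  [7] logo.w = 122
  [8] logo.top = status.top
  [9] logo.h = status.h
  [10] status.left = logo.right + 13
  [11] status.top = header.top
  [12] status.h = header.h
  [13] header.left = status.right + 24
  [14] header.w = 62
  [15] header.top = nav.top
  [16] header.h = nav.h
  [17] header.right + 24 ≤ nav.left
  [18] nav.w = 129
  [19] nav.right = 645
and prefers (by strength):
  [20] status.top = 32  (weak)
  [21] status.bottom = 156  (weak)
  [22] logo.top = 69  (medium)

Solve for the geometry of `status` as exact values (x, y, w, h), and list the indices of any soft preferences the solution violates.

status = (x=316, y=69, w=90, h=87)
violated soft preferences: 20

1. status.y = 69  [logo.top = status.top]
2. status.h = 87  [logo.h = status.h]
3. status.x = 316  [status.left = logo.right + 13]
4. status.w = 90  [header.left = status.right + 24]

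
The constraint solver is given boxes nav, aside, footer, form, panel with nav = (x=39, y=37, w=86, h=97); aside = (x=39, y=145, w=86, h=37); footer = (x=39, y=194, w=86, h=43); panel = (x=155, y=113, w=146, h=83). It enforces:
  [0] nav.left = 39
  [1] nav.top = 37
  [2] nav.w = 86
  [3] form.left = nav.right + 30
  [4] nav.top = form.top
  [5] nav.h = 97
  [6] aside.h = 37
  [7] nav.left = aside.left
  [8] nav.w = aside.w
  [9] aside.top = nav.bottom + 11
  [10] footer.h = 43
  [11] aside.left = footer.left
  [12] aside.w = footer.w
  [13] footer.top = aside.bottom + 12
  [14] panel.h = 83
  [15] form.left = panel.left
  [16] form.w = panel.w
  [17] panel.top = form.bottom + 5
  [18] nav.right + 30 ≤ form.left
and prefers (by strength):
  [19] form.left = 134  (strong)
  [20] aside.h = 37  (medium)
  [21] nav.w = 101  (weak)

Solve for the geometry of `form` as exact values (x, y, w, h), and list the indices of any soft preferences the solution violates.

form = (x=155, y=37, w=146, h=71)
violated soft preferences: 19, 21

1. form.x = 155  [form.left = nav.right + 30]
2. form.y = 37  [nav.top = form.top]
3. form.w = 146  [form.w = panel.w]
4. form.h = 71  [panel.top = form.bottom + 5]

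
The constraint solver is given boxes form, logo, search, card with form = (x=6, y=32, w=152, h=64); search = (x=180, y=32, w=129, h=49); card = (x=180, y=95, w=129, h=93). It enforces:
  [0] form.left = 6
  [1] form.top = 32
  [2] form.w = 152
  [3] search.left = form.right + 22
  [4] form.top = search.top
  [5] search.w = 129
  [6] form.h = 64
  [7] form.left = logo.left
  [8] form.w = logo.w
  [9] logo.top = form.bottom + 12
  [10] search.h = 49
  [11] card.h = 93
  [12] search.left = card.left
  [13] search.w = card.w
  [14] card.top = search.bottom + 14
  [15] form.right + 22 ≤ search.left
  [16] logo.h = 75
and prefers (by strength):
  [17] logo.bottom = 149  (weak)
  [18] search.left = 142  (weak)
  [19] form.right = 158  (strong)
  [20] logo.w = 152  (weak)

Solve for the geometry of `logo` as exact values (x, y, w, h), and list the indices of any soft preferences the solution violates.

1. logo.x = 6  [form.left = logo.left]
2. logo.w = 152  [form.w = logo.w]
3. logo.y = 108  [logo.top = form.bottom + 12]
4. logo.h = 75  [logo.h = 75]

logo = (x=6, y=108, w=152, h=75)
violated soft preferences: 17, 18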